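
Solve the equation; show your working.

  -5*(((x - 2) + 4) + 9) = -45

Step 1. [-5*(((x - 2) + 4) + 9) = -45] LHS = -5·(…); ÷-5 both sides, so div: ((x - 2) + 4) + 9 = 9.
Step 2. [((x - 2) + 4) + 9 = 9] subtract 9: x sits inside (… + 9) ⇒ sub: (x - 2) + 4 = 0.
Step 3. [(x - 2) + 4 = 0] +4 is outermost — subtract 4 both sides. So sub: x - 2 = -4.
Step 4. [x - 2 = -4] -2 is outermost — add 2 both sides, so sub: x = -2.

Answer: x ∈ {-2}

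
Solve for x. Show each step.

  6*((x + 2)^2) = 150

Step 1. [6*((x + 2)^2) = 150] leading coefficient 6: divide by 6 ⇒ div: (x + 2)^2 = 25.
Step 2. [(x + 2)^2 = 25] √ both sides: 25 ≥ 0 gives two branches ⇒ sqrt: x + 2 = 5 or -5.
Step 3. [x + 2 = 5 or -5] 2 comes off first (subtract 2), so sub: x = 3 or -7.

Answer: x ∈ {-7, 3}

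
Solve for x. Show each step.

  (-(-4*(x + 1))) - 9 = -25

Step 1. [(-(-4*(x + 1))) - 9 = -25] 9 comes off first (add 9), so sub: -(-4*(x + 1)) = -16.
Step 2. [-(-4*(x + 1)) = -16] leading − — multiply by −1. So neg: -4*(x + 1) = 16.
Step 3. [-4*(x + 1) = 16] -4·(inner) — divide through by -4, so div: x + 1 = -4.
Step 4. [x + 1 = -4] peel the +1: subtract 1 from each side. So sub: x = -5.

Answer: x ∈ {-5}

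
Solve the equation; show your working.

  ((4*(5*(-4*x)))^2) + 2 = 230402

Step 1. [((4*(5*(-4*x)))^2) + 2 = 230402] the outer +2 inverts by subtracting 2. So sub: (4*(5*(-4*x)))^2 = 230400.
Step 2. [(4*(5*(-4*x)))^2 = 230400] 230400 ≥ 0, LHS is (·)² — take ±√. So sqrt: 4*(5*(-4*x)) = 480 or -480.
Step 3. [4*(5*(-4*x)) = 480 or -480] divide by the outer 4. So div: 5*(-4*x) = 120 or -120.
Step 4. [5*(-4*x) = 120 or -120] 5 out front; divide by 5 ⇒ div: -4*x = 24 or -24.
Step 5. [-4*x = 24 or -24] divide by the outer -4 ⇒ div: x = -6 or 6.

Answer: x ∈ {-6, 6}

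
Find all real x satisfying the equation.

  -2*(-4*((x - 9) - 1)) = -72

Step 1. [-2*(-4*((x - 9) - 1)) = -72] -2·(inner) — divide through by -2, so div: -4*((x - 9) - 1) = 36.
Step 2. [-4*((x - 9) - 1) = 36] -4·(inner) — divide through by -4. So div: (x - 9) - 1 = -9.
Step 3. [(x - 9) - 1 = -9] 1 comes off first (add 1), so sub: x - 9 = -8.
Step 4. [x - 9 = -8] the outer -9 inverts by adding 9 ⇒ sub: x = 1.

Answer: x ∈ {1}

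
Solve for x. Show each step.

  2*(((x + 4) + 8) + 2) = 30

Step 1. [2*(((x + 4) + 8) + 2) = 30] divide by the outer 2, so div: ((x + 4) + 8) + 2 = 15.
Step 2. [((x + 4) + 8) + 2 = 15] the outer +2 inverts by subtracting 2, so sub: (x + 4) + 8 = 13.
Step 3. [(x + 4) + 8 = 13] subtract 8: x sits inside (… + 8) ⇒ sub: x + 4 = 5.
Step 4. [x + 4 = 5] the outer +4 inverts by subtracting 4, so sub: x = 1.

Answer: x ∈ {1}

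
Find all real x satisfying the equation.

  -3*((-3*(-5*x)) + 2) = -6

Step 1. [-3*((-3*(-5*x)) + 2) = -6] -3·(inner) — divide through by -3, so div: (-3*(-5*x)) + 2 = 2.
Step 2. [(-3*(-5*x)) + 2 = 2] subtract 2: x sits inside (… + 2) ⇒ sub: -3*(-5*x) = 0.
Step 3. [-3*(-5*x) = 0] -3 out front; divide by -3. So div: -5*x = 0.
Step 4. [-5*x = 0] leading coefficient -5: divide by -5 ⇒ div: x = 0.

Answer: x ∈ {0}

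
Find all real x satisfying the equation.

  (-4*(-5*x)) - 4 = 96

Step 1. [(-4*(-5*x)) - 4 = 96] -4 | LHS and -4 | 96: pull -4 out ⇒ factor: (-5*x) + 1 = -24.
Step 2. [(-5*x) + 1 = -24] subtract 1: x sits inside (… + 1). So sub: -5*x = -25.
Step 3. [-5*x = -25] LHS = -5·(…); ÷-5 both sides. So div: x = 5.

Answer: x ∈ {5}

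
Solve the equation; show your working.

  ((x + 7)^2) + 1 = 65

Step 1. [((x + 7)^2) + 1 = 65] peel the +1: subtract 1 from each side, so sub: (x + 7)^2 = 64.
Step 2. [(x + 7)^2 = 64] 64 ≥ 0, LHS is (·)² — take ±√ ⇒ sqrt: x + 7 = 8 or -8.
Step 3. [x + 7 = 8 or -8] 7 comes off first (subtract 7). So sub: x = 1 or -15.

Answer: x ∈ {-15, 1}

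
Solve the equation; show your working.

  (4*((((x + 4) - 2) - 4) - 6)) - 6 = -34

Step 1. [(4*((((x + 4) - 2) - 4) - 6)) - 6 = -34] the outer -6 inverts by adding 6, so sub: 4*((((x + 4) - 2) - 4) - 6) = -28.
Step 2. [4*((((x + 4) - 2) - 4) - 6) = -28] 4 out front; divide by 4 ⇒ div: (((x + 4) - 2) - 4) - 6 = -7.
Step 3. [(((x + 4) - 2) - 4) - 6 = -7] 6 comes off first (add 6), so sub: ((x + 4) - 2) - 4 = -1.
Step 4. [((x + 4) - 2) - 4 = -1] 4 comes off first (add 4) ⇒ sub: (x + 4) - 2 = 3.
Step 5. [(x + 4) - 2 = 3] add 2: x sits inside (… - 2). So sub: x + 4 = 5.
Step 6. [x + 4 = 5] the outer +4 inverts by subtracting 4, so sub: x = 1.

Answer: x ∈ {1}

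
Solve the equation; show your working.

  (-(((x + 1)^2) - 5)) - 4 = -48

Step 1. [(-(((x + 1)^2) - 5)) - 4 = -48] add 4: x sits inside (… - 4). So sub: -(((x + 1)^2) - 5) = -44.
Step 2. [-(((x + 1)^2) - 5) = -44] leading − — multiply by −1 ⇒ neg: ((x + 1)^2) - 5 = 44.
Step 3. [((x + 1)^2) - 5 = 44] the outer -5 inverts by adding 5 ⇒ sub: (x + 1)^2 = 49.
Step 4. [(x + 1)^2 = 49] 49 ≥ 0, LHS is (·)² — take ±√ ⇒ sqrt: x + 1 = 7 or -7.
Step 5. [x + 1 = 7 or -7] subtract 1: x sits inside (… + 1), so sub: x = 6 or -8.

Answer: x ∈ {-8, 6}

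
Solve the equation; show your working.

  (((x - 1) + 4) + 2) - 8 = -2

Step 1. [(((x - 1) + 4) + 2) - 8 = -2] add 8: x sits inside (… - 8), so sub: ((x - 1) + 4) + 2 = 6.
Step 2. [((x - 1) + 4) + 2 = 6] 2 comes off first (subtract 2). So sub: (x - 1) + 4 = 4.
Step 3. [(x - 1) + 4 = 4] 4 comes off first (subtract 4), so sub: x - 1 = 0.
Step 4. [x - 1 = 0] the outer -1 inverts by adding 1, so sub: x = 1.

Answer: x ∈ {1}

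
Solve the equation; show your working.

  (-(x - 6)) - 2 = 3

Step 1. [(-(x - 6)) - 2 = 3] -2 is outermost — add 2 both sides, so sub: -(x - 6) = 5.
Step 2. [-(x - 6) = 5] LHS negated; negate both sides. So neg: x - 6 = -5.
Step 3. [x - 6 = -5] peel the -6: add 6 from each side, so sub: x = 1.

Answer: x ∈ {1}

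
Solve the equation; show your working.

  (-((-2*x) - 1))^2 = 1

Step 1. [(-((-2*x) - 1))^2 = 1] √ both sides: 1 ≥ 0 gives two branches. So sqrt: -((-2*x) - 1) = 1 or -1.
Step 2. [-((-2*x) - 1) = 1 or -1] LHS negated; negate both sides ⇒ neg: (-2*x) - 1 = -1 or 1.
Step 3. [(-2*x) - 1 = -1 or 1] -1 is outermost — add 1 both sides, so sub: -2*x = 0 or 2.
Step 4. [-2*x = 0 or 2] divide by the outer -2. So div: x = 0 or -1.

Answer: x ∈ {-1, 0}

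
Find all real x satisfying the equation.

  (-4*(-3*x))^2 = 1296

Step 1. [(-4*(-3*x))^2 = 1296] √ both sides: 1296 ≥ 0 gives two branches, so sqrt: -4*(-3*x) = 36 or -36.
Step 2. [-4*(-3*x) = 36 or -36] leading coefficient -4: divide by -4, so div: -3*x = -9 or 9.
Step 3. [-3*x = -9 or 9] divide by the outer -3, so div: x = 3 or -3.

Answer: x ∈ {-3, 3}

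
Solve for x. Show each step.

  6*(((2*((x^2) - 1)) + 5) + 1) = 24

Step 1. [6*(((2*((x^2) - 1)) + 5) + 1) = 24] 6 out front; divide by 6 ⇒ div: ((2*((x^2) - 1)) + 5) + 1 = 4.
Step 2. [((2*((x^2) - 1)) + 5) + 1 = 4] 1 comes off first (subtract 1). So sub: (2*((x^2) - 1)) + 5 = 3.
Step 3. [(2*((x^2) - 1)) + 5 = 3] subtract 5: x sits inside (… + 5) ⇒ sub: 2*((x^2) - 1) = -2.
Step 4. [2*((x^2) - 1) = -2] 2 out front; divide by 2. So div: (x^2) - 1 = -1.
Step 5. [(x^2) - 1 = -1] 1 comes off first (add 1), so sub: x^2 = 0.
Step 6. [x^2 = 0] LHS squared, RHS 0 ≥ 0: apply √ (±). So sqrt: x = 0.

Answer: x ∈ {0}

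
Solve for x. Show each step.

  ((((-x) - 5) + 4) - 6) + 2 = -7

Step 1. [((((-x) - 5) + 4) - 6) + 2 = -7] 2 comes off first (subtract 2) ⇒ sub: (((-x) - 5) + 4) - 6 = -9.
Step 2. [(((-x) - 5) + 4) - 6 = -9] peel the -6: add 6 from each side ⇒ sub: ((-x) - 5) + 4 = -3.
Step 3. [((-x) - 5) + 4 = -3] the outer +4 inverts by subtracting 4 ⇒ sub: (-x) - 5 = -7.
Step 4. [(-x) - 5 = -7] peel the -5: add 5 from each side, so sub: -x = -2.
Step 5. [-x = -2] flip signs both sides, so neg: x = 2.

Answer: x ∈ {2}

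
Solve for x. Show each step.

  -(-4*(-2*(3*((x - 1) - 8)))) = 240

Step 1. [-(-4*(-2*(3*((x - 1) - 8)))) = 240] leading − — multiply by −1, so neg: -4*(-2*(3*((x - 1) - 8))) = -240.
Step 2. [-4*(-2*(3*((x - 1) - 8))) = -240] divide by the outer -4 ⇒ div: -2*(3*((x - 1) - 8)) = 60.
Step 3. [-2*(3*((x - 1) - 8)) = 60] leading coefficient -2: divide by -2 ⇒ div: 3*((x - 1) - 8) = -30.
Step 4. [3*((x - 1) - 8) = -30] divide by the outer 3 ⇒ div: (x - 1) - 8 = -10.
Step 5. [(x - 1) - 8 = -10] 8 comes off first (add 8) ⇒ sub: x - 1 = -2.
Step 6. [x - 1 = -2] peel the -1: add 1 from each side. So sub: x = -1.

Answer: x ∈ {-1}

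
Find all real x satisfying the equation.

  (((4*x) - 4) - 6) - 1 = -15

Step 1. [(((4*x) - 4) - 6) - 1 = -15] add 1: x sits inside (… - 1). So sub: ((4*x) - 4) - 6 = -14.
Step 2. [((4*x) - 4) - 6 = -14] the outer -6 inverts by adding 6 ⇒ sub: (4*x) - 4 = -8.
Step 3. [(4*x) - 4 = -8] peel the -4: add 4 from each side ⇒ sub: 4*x = -4.
Step 4. [4*x = -4] LHS = 4·(…); ÷4 both sides ⇒ div: x = -1.

Answer: x ∈ {-1}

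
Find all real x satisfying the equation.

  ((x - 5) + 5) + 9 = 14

Step 1. [((x - 5) + 5) + 9 = 14] subtract 9: x sits inside (… + 9), so sub: (x - 5) + 5 = 5.
Step 2. [(x - 5) + 5 = 5] peel the +5: subtract 5 from each side. So sub: x - 5 = 0.
Step 3. [x - 5 = 0] the outer -5 inverts by adding 5. So sub: x = 5.

Answer: x ∈ {5}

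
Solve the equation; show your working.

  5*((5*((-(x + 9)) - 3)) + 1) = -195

Step 1. [5*((5*((-(x + 9)) - 3)) + 1) = -195] LHS = 5·(…); ÷5 both sides, so div: (5*((-(x + 9)) - 3)) + 1 = -39.
Step 2. [(5*((-(x + 9)) - 3)) + 1 = -39] peel the +1: subtract 1 from each side ⇒ sub: 5*((-(x + 9)) - 3) = -40.
Step 3. [5*((-(x + 9)) - 3) = -40] divide by the outer 5, so div: (-(x + 9)) - 3 = -8.
Step 4. [(-(x + 9)) - 3 = -8] the outer -3 inverts by adding 3. So sub: -(x + 9) = -5.
Step 5. [-(x + 9) = -5] LHS negated; negate both sides ⇒ neg: x + 9 = 5.
Step 6. [x + 9 = 5] +9 is outermost — subtract 9 both sides, so sub: x = -4.

Answer: x ∈ {-4}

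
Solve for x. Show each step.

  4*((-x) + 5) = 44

Step 1. [4*((-x) + 5) = 44] leading coefficient 4: divide by 4. So div: (-x) + 5 = 11.
Step 2. [(-x) + 5 = 11] the outer +5 inverts by subtracting 5 ⇒ sub: -x = 6.
Step 3. [-x = 6] LHS negated; negate both sides. So neg: x = -6.

Answer: x ∈ {-6}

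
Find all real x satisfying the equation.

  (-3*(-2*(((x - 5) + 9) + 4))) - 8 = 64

Step 1. [(-3*(-2*(((x - 5) + 9) + 4))) - 8 = 64] peel the -8: add 8 from each side ⇒ sub: -3*(-2*(((x - 5) + 9) + 4)) = 72.
Step 2. [-3*(-2*(((x - 5) + 9) + 4)) = 72] LHS = -3·(…); ÷-3 both sides. So div: -2*(((x - 5) + 9) + 4) = -24.
Step 3. [-2*(((x - 5) + 9) + 4) = -24] divide by the outer -2, so div: ((x - 5) + 9) + 4 = 12.
Step 4. [((x - 5) + 9) + 4 = 12] the outer +4 inverts by subtracting 4 ⇒ sub: (x - 5) + 9 = 8.
Step 5. [(x - 5) + 9 = 8] 9 comes off first (subtract 9), so sub: x - 5 = -1.
Step 6. [x - 5 = -1] peel the -5: add 5 from each side. So sub: x = 4.

Answer: x ∈ {4}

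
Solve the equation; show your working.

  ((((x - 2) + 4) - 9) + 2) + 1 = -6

Step 1. [((((x - 2) + 4) - 9) + 2) + 1 = -6] +1 is outermost — subtract 1 both sides, so sub: (((x - 2) + 4) - 9) + 2 = -7.
Step 2. [(((x - 2) + 4) - 9) + 2 = -7] the outer +2 inverts by subtracting 2, so sub: ((x - 2) + 4) - 9 = -9.
Step 3. [((x - 2) + 4) - 9 = -9] 9 comes off first (add 9), so sub: (x - 2) + 4 = 0.
Step 4. [(x - 2) + 4 = 0] +4 is outermost — subtract 4 both sides. So sub: x - 2 = -4.
Step 5. [x - 2 = -4] -2 is outermost — add 2 both sides. So sub: x = -2.

Answer: x ∈ {-2}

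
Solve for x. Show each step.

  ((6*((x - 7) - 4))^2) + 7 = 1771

Step 1. [((6*((x - 7) - 4))^2) + 7 = 1771] subtract 7: x sits inside (… + 7). So sub: (6*((x - 7) - 4))^2 = 1764.
Step 2. [(6*((x - 7) - 4))^2 = 1764] LHS squared, RHS 1764 ≥ 0: apply √ (±), so sqrt: 6*((x - 7) - 4) = 42 or -42.
Step 3. [6*((x - 7) - 4) = 42 or -42] divide by the outer 6, so div: (x - 7) - 4 = 7 or -7.
Step 4. [(x - 7) - 4 = 7 or -7] add 4: x sits inside (… - 4) ⇒ sub: x - 7 = 11 or -3.
Step 5. [x - 7 = 11 or -3] -7 is outermost — add 7 both sides. So sub: x = 18 or 4.

Answer: x ∈ {4, 18}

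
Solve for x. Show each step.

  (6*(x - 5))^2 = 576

Step 1. [(6*(x - 5))^2 = 576] √ both sides: 576 ≥ 0 gives two branches. So sqrt: 6*(x - 5) = 24 or -24.
Step 2. [6*(x - 5) = 24 or -24] divide by the outer 6, so div: x - 5 = 4 or -4.
Step 3. [x - 5 = 4 or -4] -5 is outermost — add 5 both sides ⇒ sub: x = 9 or 1.

Answer: x ∈ {1, 9}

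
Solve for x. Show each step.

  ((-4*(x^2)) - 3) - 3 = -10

Step 1. [((-4*(x^2)) - 3) - 3 = -10] -3 is outermost — add 3 both sides. So sub: (-4*(x^2)) - 3 = -7.
Step 2. [(-4*(x^2)) - 3 = -7] 3 comes off first (add 3). So sub: -4*(x^2) = -4.
Step 3. [-4*(x^2) = -4] LHS = -4·(…); ÷-4 both sides. So div: x^2 = 1.
Step 4. [x^2 = 1] √ both sides: 1 ≥ 0 gives two branches. So sqrt: x = 1 or -1.

Answer: x ∈ {-1, 1}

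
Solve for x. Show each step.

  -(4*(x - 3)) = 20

Step 1. [-(4*(x - 3)) = 20] LHS negated; negate both sides, so neg: 4*(x - 3) = -20.
Step 2. [4*(x - 3) = -20] leading coefficient 4: divide by 4, so div: x - 3 = -5.
Step 3. [x - 3 = -5] -3 is outermost — add 3 both sides, so sub: x = -2.

Answer: x ∈ {-2}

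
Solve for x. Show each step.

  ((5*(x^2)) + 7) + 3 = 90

Step 1. [((5*(x^2)) + 7) + 3 = 90] 3 comes off first (subtract 3), so sub: (5*(x^2)) + 7 = 87.
Step 2. [(5*(x^2)) + 7 = 87] subtract 7: x sits inside (… + 7). So sub: 5*(x^2) = 80.
Step 3. [5*(x^2) = 80] leading coefficient 5: divide by 5 ⇒ div: x^2 = 16.
Step 4. [x^2 = 16] √ both sides: 16 ≥ 0 gives two branches ⇒ sqrt: x = 4 or -4.

Answer: x ∈ {-4, 4}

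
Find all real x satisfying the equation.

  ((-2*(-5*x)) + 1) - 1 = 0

Step 1. [((-2*(-5*x)) + 1) - 1 = 0] peel the -1: add 1 from each side. So sub: (-2*(-5*x)) + 1 = 1.
Step 2. [(-2*(-5*x)) + 1 = 1] +1 is outermost — subtract 1 both sides. So sub: -2*(-5*x) = 0.
Step 3. [-2*(-5*x) = 0] -2 out front; divide by -2, so div: -5*x = 0.
Step 4. [-5*x = 0] leading coefficient -5: divide by -5, so div: x = 0.

Answer: x ∈ {0}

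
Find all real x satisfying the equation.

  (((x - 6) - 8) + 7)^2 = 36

Step 1. [(((x - 6) - 8) + 7)^2 = 36] LHS squared, RHS 36 ≥ 0: apply √ (±). So sqrt: ((x - 6) - 8) + 7 = 6 or -6.
Step 2. [((x - 6) - 8) + 7 = 6 or -6] the outer +7 inverts by subtracting 7, so sub: (x - 6) - 8 = -1 or -13.
Step 3. [(x - 6) - 8 = -1 or -13] peel the -8: add 8 from each side. So sub: x - 6 = 7 or -5.
Step 4. [x - 6 = 7 or -5] add 6: x sits inside (… - 6), so sub: x = 13 or 1.

Answer: x ∈ {1, 13}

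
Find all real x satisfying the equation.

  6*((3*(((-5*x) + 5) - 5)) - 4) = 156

Step 1. [6*((3*(((-5*x) + 5) - 5)) - 4) = 156] 6 out front; divide by 6 ⇒ div: (3*(((-5*x) + 5) - 5)) - 4 = 26.
Step 2. [(3*(((-5*x) + 5) - 5)) - 4 = 26] add 4: x sits inside (… - 4). So sub: 3*(((-5*x) + 5) - 5) = 30.
Step 3. [3*(((-5*x) + 5) - 5) = 30] divide by the outer 3, so div: ((-5*x) + 5) - 5 = 10.
Step 4. [((-5*x) + 5) - 5 = 10] -5 is outermost — add 5 both sides. So sub: (-5*x) + 5 = 15.
Step 5. [(-5*x) + 5 = 15] peel the +5: subtract 5 from each side ⇒ sub: -5*x = 10.
Step 6. [-5*x = 10] -5 out front; divide by -5, so div: x = -2.

Answer: x ∈ {-2}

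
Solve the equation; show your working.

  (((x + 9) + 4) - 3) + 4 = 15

Step 1. [(((x + 9) + 4) - 3) + 4 = 15] +4 is outermost — subtract 4 both sides ⇒ sub: ((x + 9) + 4) - 3 = 11.
Step 2. [((x + 9) + 4) - 3 = 11] 3 comes off first (add 3). So sub: (x + 9) + 4 = 14.
Step 3. [(x + 9) + 4 = 14] 4 comes off first (subtract 4), so sub: x + 9 = 10.
Step 4. [x + 9 = 10] the outer +9 inverts by subtracting 9, so sub: x = 1.

Answer: x ∈ {1}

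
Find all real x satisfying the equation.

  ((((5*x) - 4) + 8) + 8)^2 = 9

Step 1. [((((5*x) - 4) + 8) + 8)^2 = 9] 9 ≥ 0, LHS is (·)² — take ±√ ⇒ sqrt: (((5*x) - 4) + 8) + 8 = 3 or -3.
Step 2. [(((5*x) - 4) + 8) + 8 = 3 or -3] peel the +8: subtract 8 from each side. So sub: ((5*x) - 4) + 8 = -5 or -11.
Step 3. [((5*x) - 4) + 8 = -5 or -11] peel the +8: subtract 8 from each side, so sub: (5*x) - 4 = -13 or -19.
Step 4. [(5*x) - 4 = -13 or -19] -4 is outermost — add 4 both sides, so sub: 5*x = -9 or -15.
Step 5. [5*x = -9 or -15] 5·(inner) — divide through by 5. So div: x = -9/5 or -3.

Answer: x ∈ {-3, -9/5}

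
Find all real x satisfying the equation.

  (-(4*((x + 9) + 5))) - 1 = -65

Step 1. [(-(4*((x + 9) + 5))) - 1 = -65] -1 is outermost — add 1 both sides. So sub: -(4*((x + 9) + 5)) = -64.
Step 2. [-(4*((x + 9) + 5)) = -64] flip signs both sides. So neg: 4*((x + 9) + 5) = 64.
Step 3. [4*((x + 9) + 5) = 64] LHS = 4·(…); ÷4 both sides. So div: (x + 9) + 5 = 16.
Step 4. [(x + 9) + 5 = 16] peel the +5: subtract 5 from each side ⇒ sub: x + 9 = 11.
Step 5. [x + 9 = 11] peel the +9: subtract 9 from each side. So sub: x = 2.

Answer: x ∈ {2}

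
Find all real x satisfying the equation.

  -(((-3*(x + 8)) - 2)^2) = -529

Step 1. [-(((-3*(x + 8)) - 2)^2) = -529] LHS negated; negate both sides. So neg: ((-3*(x + 8)) - 2)^2 = 529.
Step 2. [((-3*(x + 8)) - 2)^2 = 529] 529 ≥ 0, LHS is (·)² — take ±√, so sqrt: (-3*(x + 8)) - 2 = 23 or -23.
Step 3. [(-3*(x + 8)) - 2 = 23 or -23] peel the -2: add 2 from each side. So sub: -3*(x + 8) = 25 or -21.
Step 4. [-3*(x + 8) = 25 or -21] divide by the outer -3. So div: x + 8 = -25/3 or 7.
Step 5. [x + 8 = -25/3 or 7] 8 comes off first (subtract 8) ⇒ sub: x = -49/3 or -1.

Answer: x ∈ {-49/3, -1}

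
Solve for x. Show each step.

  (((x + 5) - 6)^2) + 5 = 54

Step 1. [(((x + 5) - 6)^2) + 5 = 54] 5 comes off first (subtract 5). So sub: ((x + 5) - 6)^2 = 49.
Step 2. [((x + 5) - 6)^2 = 49] LHS squared, RHS 49 ≥ 0: apply √ (±), so sqrt: (x + 5) - 6 = 7 or -7.
Step 3. [(x + 5) - 6 = 7 or -7] peel the -6: add 6 from each side ⇒ sub: x + 5 = 13 or -1.
Step 4. [x + 5 = 13 or -1] 5 comes off first (subtract 5), so sub: x = 8 or -6.

Answer: x ∈ {-6, 8}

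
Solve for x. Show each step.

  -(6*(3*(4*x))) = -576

Step 1. [-(6*(3*(4*x))) = -576] LHS negated; negate both sides. So neg: 6*(3*(4*x)) = 576.
Step 2. [6*(3*(4*x)) = 576] 6 out front; divide by 6. So div: 3*(4*x) = 96.
Step 3. [3*(4*x) = 96] leading coefficient 3: divide by 3. So div: 4*x = 32.
Step 4. [4*x = 32] divide by the outer 4, so div: x = 8.

Answer: x ∈ {8}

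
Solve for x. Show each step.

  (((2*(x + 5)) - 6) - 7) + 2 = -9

Step 1. [(((2*(x + 5)) - 6) - 7) + 2 = -9] the outer +2 inverts by subtracting 2. So sub: ((2*(x + 5)) - 6) - 7 = -11.
Step 2. [((2*(x + 5)) - 6) - 7 = -11] -7 is outermost — add 7 both sides ⇒ sub: (2*(x + 5)) - 6 = -4.
Step 3. [(2*(x + 5)) - 6 = -4] add 6: x sits inside (… - 6). So sub: 2*(x + 5) = 2.
Step 4. [2*(x + 5) = 2] divide by the outer 2, so div: x + 5 = 1.
Step 5. [x + 5 = 1] peel the +5: subtract 5 from each side ⇒ sub: x = -4.

Answer: x ∈ {-4}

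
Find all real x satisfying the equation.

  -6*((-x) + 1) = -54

Step 1. [-6*((-x) + 1) = -54] leading coefficient -6: divide by -6. So div: (-x) + 1 = 9.
Step 2. [(-x) + 1 = 9] +1 is outermost — subtract 1 both sides. So sub: -x = 8.
Step 3. [-x = 8] leading − — multiply by −1 ⇒ neg: x = -8.

Answer: x ∈ {-8}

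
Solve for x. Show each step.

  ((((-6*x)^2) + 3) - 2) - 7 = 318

Step 1. [((((-6*x)^2) + 3) - 2) - 7 = 318] 7 comes off first (add 7), so sub: (((-6*x)^2) + 3) - 2 = 325.
Step 2. [(((-6*x)^2) + 3) - 2 = 325] peel the -2: add 2 from each side. So sub: ((-6*x)^2) + 3 = 327.
Step 3. [((-6*x)^2) + 3 = 327] 3 comes off first (subtract 3), so sub: (-6*x)^2 = 324.
Step 4. [(-6*x)^2 = 324] √ both sides: 324 ≥ 0 gives two branches, so sqrt: -6*x = 18 or -18.
Step 5. [-6*x = 18 or -18] leading coefficient -6: divide by -6. So div: x = -3 or 3.

Answer: x ∈ {-3, 3}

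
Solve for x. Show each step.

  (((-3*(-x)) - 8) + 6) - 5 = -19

Step 1. [(((-3*(-x)) - 8) + 6) - 5 = -19] the outer -5 inverts by adding 5 ⇒ sub: ((-3*(-x)) - 8) + 6 = -14.
Step 2. [((-3*(-x)) - 8) + 6 = -14] the outer +6 inverts by subtracting 6, so sub: (-3*(-x)) - 8 = -20.
Step 3. [(-3*(-x)) - 8 = -20] -8 is outermost — add 8 both sides. So sub: -3*(-x) = -12.
Step 4. [-3*(-x) = -12] divide by the outer -3. So div: -x = 4.
Step 5. [-x = 4] leading − — multiply by −1. So neg: x = -4.

Answer: x ∈ {-4}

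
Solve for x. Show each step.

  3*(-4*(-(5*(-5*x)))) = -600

Step 1. [3*(-4*(-(5*(-5*x)))) = -600] LHS = 3·(…); ÷3 both sides, so div: -4*(-(5*(-5*x))) = -200.
Step 2. [-4*(-(5*(-5*x))) = -200] -4·(inner) — divide through by -4. So div: -(5*(-5*x)) = 50.
Step 3. [-(5*(-5*x)) = 50] flip signs both sides, so neg: 5*(-5*x) = -50.
Step 4. [5*(-5*x) = -50] leading coefficient 5: divide by 5 ⇒ div: -5*x = -10.
Step 5. [-5*x = -10] -5 out front; divide by -5. So div: x = 2.

Answer: x ∈ {2}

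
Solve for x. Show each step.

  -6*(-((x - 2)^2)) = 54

Step 1. [-6*(-((x - 2)^2)) = 54] LHS = -6·(…); ÷-6 both sides, so div: -((x - 2)^2) = -9.
Step 2. [-((x - 2)^2) = -9] flip signs both sides. So neg: (x - 2)^2 = 9.
Step 3. [(x - 2)^2 = 9] 9 ≥ 0, LHS is (·)² — take ±√ ⇒ sqrt: x - 2 = 3 or -3.
Step 4. [x - 2 = 3 or -3] 2 comes off first (add 2). So sub: x = 5 or -1.

Answer: x ∈ {-1, 5}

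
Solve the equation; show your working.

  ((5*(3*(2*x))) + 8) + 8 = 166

Step 1. [((5*(3*(2*x))) + 8) + 8 = 166] subtract 8: x sits inside (… + 8). So sub: (5*(3*(2*x))) + 8 = 158.
Step 2. [(5*(3*(2*x))) + 8 = 158] +8 is outermost — subtract 8 both sides ⇒ sub: 5*(3*(2*x)) = 150.
Step 3. [5*(3*(2*x)) = 150] divide by the outer 5, so div: 3*(2*x) = 30.
Step 4. [3*(2*x) = 30] 3·(inner) — divide through by 3, so div: 2*x = 10.
Step 5. [2*x = 10] LHS = 2·(…); ÷2 both sides. So div: x = 5.

Answer: x ∈ {5}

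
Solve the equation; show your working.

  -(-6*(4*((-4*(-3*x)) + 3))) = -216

Step 1. [-(-6*(4*((-4*(-3*x)) + 3))) = -216] leading − — multiply by −1 ⇒ neg: -6*(4*((-4*(-3*x)) + 3)) = 216.
Step 2. [-6*(4*((-4*(-3*x)) + 3)) = 216] divide by the outer -6, so div: 4*((-4*(-3*x)) + 3) = -36.
Step 3. [4*((-4*(-3*x)) + 3) = -36] divide by the outer 4, so div: (-4*(-3*x)) + 3 = -9.
Step 4. [(-4*(-3*x)) + 3 = -9] subtract 3: x sits inside (… + 3) ⇒ sub: -4*(-3*x) = -12.
Step 5. [-4*(-3*x) = -12] leading coefficient -4: divide by -4 ⇒ div: -3*x = 3.
Step 6. [-3*x = 3] -3 out front; divide by -3, so div: x = -1.

Answer: x ∈ {-1}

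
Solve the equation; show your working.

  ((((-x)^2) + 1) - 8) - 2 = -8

Step 1. [((((-x)^2) + 1) - 8) - 2 = -8] 2 comes off first (add 2). So sub: (((-x)^2) + 1) - 8 = -6.
Step 2. [(((-x)^2) + 1) - 8 = -6] peel the -8: add 8 from each side, so sub: ((-x)^2) + 1 = 2.
Step 3. [((-x)^2) + 1 = 2] peel the +1: subtract 1 from each side. So sub: (-x)^2 = 1.
Step 4. [(-x)^2 = 1] LHS squared, RHS 1 ≥ 0: apply √ (±) ⇒ sqrt: -x = 1 or -1.
Step 5. [-x = 1 or -1] flip signs both sides, so neg: x = -1 or 1.

Answer: x ∈ {-1, 1}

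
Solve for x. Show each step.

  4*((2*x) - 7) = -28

Step 1. [4*((2*x) - 7) = -28] 4·(inner) — divide through by 4. So div: (2*x) - 7 = -7.
Step 2. [(2*x) - 7 = -7] peel the -7: add 7 from each side. So sub: 2*x = 0.
Step 3. [2*x = 0] LHS = 2·(…); ÷2 both sides. So div: x = 0.

Answer: x ∈ {0}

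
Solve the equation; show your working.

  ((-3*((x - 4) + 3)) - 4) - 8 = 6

Step 1. [((-3*((x - 4) + 3)) - 4) - 8 = 6] -8 is outermost — add 8 both sides, so sub: (-3*((x - 4) + 3)) - 4 = 14.
Step 2. [(-3*((x - 4) + 3)) - 4 = 14] 4 comes off first (add 4) ⇒ sub: -3*((x - 4) + 3) = 18.
Step 3. [-3*((x - 4) + 3) = 18] LHS = -3·(…); ÷-3 both sides ⇒ div: (x - 4) + 3 = -6.
Step 4. [(x - 4) + 3 = -6] peel the +3: subtract 3 from each side. So sub: x - 4 = -9.
Step 5. [x - 4 = -9] the outer -4 inverts by adding 4. So sub: x = -5.

Answer: x ∈ {-5}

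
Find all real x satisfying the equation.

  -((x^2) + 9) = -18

Step 1. [-((x^2) + 9) = -18] leading − — multiply by −1 ⇒ neg: (x^2) + 9 = 18.
Step 2. [(x^2) + 9 = 18] peel the +9: subtract 9 from each side. So sub: x^2 = 9.
Step 3. [x^2 = 9] LHS squared, RHS 9 ≥ 0: apply √ (±) ⇒ sqrt: x = 3 or -3.

Answer: x ∈ {-3, 3}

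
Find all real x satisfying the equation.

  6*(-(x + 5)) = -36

Step 1. [6*(-(x + 5)) = -36] divide by the outer 6, so div: -(x + 5) = -6.
Step 2. [-(x + 5) = -6] LHS negated; negate both sides. So neg: x + 5 = 6.
Step 3. [x + 5 = 6] the outer +5 inverts by subtracting 5, so sub: x = 1.

Answer: x ∈ {1}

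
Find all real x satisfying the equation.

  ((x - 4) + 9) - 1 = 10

Step 1. [((x - 4) + 9) - 1 = 10] -1 is outermost — add 1 both sides. So sub: (x - 4) + 9 = 11.
Step 2. [(x - 4) + 9 = 11] subtract 9: x sits inside (… + 9). So sub: x - 4 = 2.
Step 3. [x - 4 = 2] peel the -4: add 4 from each side ⇒ sub: x = 6.

Answer: x ∈ {6}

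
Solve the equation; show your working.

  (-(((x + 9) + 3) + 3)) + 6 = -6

Step 1. [(-(((x + 9) + 3) + 3)) + 6 = -6] 6 comes off first (subtract 6). So sub: -(((x + 9) + 3) + 3) = -12.
Step 2. [-(((x + 9) + 3) + 3) = -12] flip signs both sides ⇒ neg: ((x + 9) + 3) + 3 = 12.
Step 3. [((x + 9) + 3) + 3 = 12] 3 comes off first (subtract 3), so sub: (x + 9) + 3 = 9.
Step 4. [(x + 9) + 3 = 9] subtract 3: x sits inside (… + 3). So sub: x + 9 = 6.
Step 5. [x + 9 = 6] the outer +9 inverts by subtracting 9. So sub: x = -3.

Answer: x ∈ {-3}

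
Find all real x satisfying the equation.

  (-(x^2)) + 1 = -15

Step 1. [(-(x^2)) + 1 = -15] peel the +1: subtract 1 from each side, so sub: -(x^2) = -16.
Step 2. [-(x^2) = -16] flip signs both sides, so neg: x^2 = 16.
Step 3. [x^2 = 16] √ both sides: 16 ≥ 0 gives two branches, so sqrt: x = 4 or -4.

Answer: x ∈ {-4, 4}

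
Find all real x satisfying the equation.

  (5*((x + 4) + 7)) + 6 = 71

Step 1. [(5*((x + 4) + 7)) + 6 = 71] 6 comes off first (subtract 6), so sub: 5*((x + 4) + 7) = 65.
Step 2. [5*((x + 4) + 7) = 65] LHS = 5·(…); ÷5 both sides, so div: (x + 4) + 7 = 13.
Step 3. [(x + 4) + 7 = 13] the outer +7 inverts by subtracting 7. So sub: x + 4 = 6.
Step 4. [x + 4 = 6] 4 comes off first (subtract 4) ⇒ sub: x = 2.

Answer: x ∈ {2}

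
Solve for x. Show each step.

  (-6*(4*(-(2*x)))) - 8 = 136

Step 1. [(-6*(4*(-(2*x)))) - 8 = 136] peel the -8: add 8 from each side ⇒ sub: -6*(4*(-(2*x))) = 144.
Step 2. [-6*(4*(-(2*x))) = 144] leading coefficient -6: divide by -6 ⇒ div: 4*(-(2*x)) = -24.
Step 3. [4*(-(2*x)) = -24] LHS = 4·(…); ÷4 both sides, so div: -(2*x) = -6.
Step 4. [-(2*x) = -6] leading − — multiply by −1 ⇒ neg: 2*x = 6.
Step 5. [2*x = 6] 2 out front; divide by 2, so div: x = 3.

Answer: x ∈ {3}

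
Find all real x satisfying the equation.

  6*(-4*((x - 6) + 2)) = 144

Step 1. [6*(-4*((x - 6) + 2)) = 144] leading coefficient 6: divide by 6. So div: -4*((x - 6) + 2) = 24.
Step 2. [-4*((x - 6) + 2) = 24] -4 out front; divide by -4. So div: (x - 6) + 2 = -6.
Step 3. [(x - 6) + 2 = -6] 2 comes off first (subtract 2) ⇒ sub: x - 6 = -8.
Step 4. [x - 6 = -8] peel the -6: add 6 from each side, so sub: x = -2.

Answer: x ∈ {-2}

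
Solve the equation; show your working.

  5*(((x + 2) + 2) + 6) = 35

Step 1. [5*(((x + 2) + 2) + 6) = 35] divide by the outer 5. So div: ((x + 2) + 2) + 6 = 7.
Step 2. [((x + 2) + 2) + 6 = 7] subtract 6: x sits inside (… + 6), so sub: (x + 2) + 2 = 1.
Step 3. [(x + 2) + 2 = 1] +2 is outermost — subtract 2 both sides ⇒ sub: x + 2 = -1.
Step 4. [x + 2 = -1] +2 is outermost — subtract 2 both sides ⇒ sub: x = -3.

Answer: x ∈ {-3}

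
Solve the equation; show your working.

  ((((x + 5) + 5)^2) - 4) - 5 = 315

Step 1. [((((x + 5) + 5)^2) - 4) - 5 = 315] 5 comes off first (add 5) ⇒ sub: (((x + 5) + 5)^2) - 4 = 320.
Step 2. [(((x + 5) + 5)^2) - 4 = 320] -4 is outermost — add 4 both sides ⇒ sub: ((x + 5) + 5)^2 = 324.
Step 3. [((x + 5) + 5)^2 = 324] LHS squared, RHS 324 ≥ 0: apply √ (±). So sqrt: (x + 5) + 5 = 18 or -18.
Step 4. [(x + 5) + 5 = 18 or -18] peel the +5: subtract 5 from each side. So sub: x + 5 = 13 or -23.
Step 5. [x + 5 = 13 or -23] peel the +5: subtract 5 from each side ⇒ sub: x = 8 or -28.

Answer: x ∈ {-28, 8}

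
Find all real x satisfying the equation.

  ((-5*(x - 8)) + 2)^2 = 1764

Step 1. [((-5*(x - 8)) + 2)^2 = 1764] 1764 ≥ 0, LHS is (·)² — take ±√. So sqrt: (-5*(x - 8)) + 2 = 42 or -42.
Step 2. [(-5*(x - 8)) + 2 = 42 or -42] peel the +2: subtract 2 from each side. So sub: -5*(x - 8) = 40 or -44.
Step 3. [-5*(x - 8) = 40 or -44] leading coefficient -5: divide by -5, so div: x - 8 = -8 or 44/5.
Step 4. [x - 8 = -8 or 44/5] 8 comes off first (add 8). So sub: x = 0 or 84/5.

Answer: x ∈ {0, 84/5}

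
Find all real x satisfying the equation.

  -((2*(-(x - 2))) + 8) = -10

Step 1. [-((2*(-(x - 2))) + 8) = -10] flip signs both sides ⇒ neg: (2*(-(x - 2))) + 8 = 10.
Step 2. [(2*(-(x - 2))) + 8 = 10] subtract 8: x sits inside (… + 8), so sub: 2*(-(x - 2)) = 2.
Step 3. [2*(-(x - 2)) = 2] LHS = 2·(…); ÷2 both sides, so div: -(x - 2) = 1.
Step 4. [-(x - 2) = 1] LHS negated; negate both sides, so neg: x - 2 = -1.
Step 5. [x - 2 = -1] the outer -2 inverts by adding 2. So sub: x = 1.

Answer: x ∈ {1}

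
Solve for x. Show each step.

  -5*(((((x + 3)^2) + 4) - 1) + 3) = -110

Step 1. [-5*(((((x + 3)^2) + 4) - 1) + 3) = -110] -5 out front; divide by -5, so div: ((((x + 3)^2) + 4) - 1) + 3 = 22.
Step 2. [((((x + 3)^2) + 4) - 1) + 3 = 22] peel the +3: subtract 3 from each side. So sub: (((x + 3)^2) + 4) - 1 = 19.
Step 3. [(((x + 3)^2) + 4) - 1 = 19] -1 is outermost — add 1 both sides. So sub: ((x + 3)^2) + 4 = 20.
Step 4. [((x + 3)^2) + 4 = 20] subtract 4: x sits inside (… + 4), so sub: (x + 3)^2 = 16.
Step 5. [(x + 3)^2 = 16] √ both sides: 16 ≥ 0 gives two branches ⇒ sqrt: x + 3 = 4 or -4.
Step 6. [x + 3 = 4 or -4] peel the +3: subtract 3 from each side. So sub: x = 1 or -7.

Answer: x ∈ {-7, 1}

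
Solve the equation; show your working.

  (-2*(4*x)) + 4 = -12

Step 1. [(-2*(4*x)) + 4 = -12] +4 is outermost — subtract 4 both sides, so sub: -2*(4*x) = -16.
Step 2. [-2*(4*x) = -16] leading coefficient -2: divide by -2. So div: 4*x = 8.
Step 3. [4*x = 8] leading coefficient 4: divide by 4, so div: x = 2.

Answer: x ∈ {2}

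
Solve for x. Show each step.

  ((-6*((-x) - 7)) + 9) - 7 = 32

Step 1. [((-6*((-x) - 7)) + 9) - 7 = 32] peel the -7: add 7 from each side. So sub: (-6*((-x) - 7)) + 9 = 39.
Step 2. [(-6*((-x) - 7)) + 9 = 39] +9 is outermost — subtract 9 both sides, so sub: -6*((-x) - 7) = 30.
Step 3. [-6*((-x) - 7) = 30] leading coefficient -6: divide by -6, so div: (-x) - 7 = -5.
Step 4. [(-x) - 7 = -5] -7 is outermost — add 7 both sides ⇒ sub: -x = 2.
Step 5. [-x = 2] LHS negated; negate both sides ⇒ neg: x = -2.

Answer: x ∈ {-2}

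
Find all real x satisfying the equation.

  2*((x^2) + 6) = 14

Step 1. [2*((x^2) + 6) = 14] leading coefficient 2: divide by 2 ⇒ div: (x^2) + 6 = 7.
Step 2. [(x^2) + 6 = 7] +6 is outermost — subtract 6 both sides, so sub: x^2 = 1.
Step 3. [x^2 = 1] √ both sides: 1 ≥ 0 gives two branches. So sqrt: x = 1 or -1.

Answer: x ∈ {-1, 1}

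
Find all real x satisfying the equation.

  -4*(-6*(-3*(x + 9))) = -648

Step 1. [-4*(-6*(-3*(x + 9))) = -648] divide by the outer -4, so div: -6*(-3*(x + 9)) = 162.
Step 2. [-6*(-3*(x + 9)) = 162] -6·(inner) — divide through by -6. So div: -3*(x + 9) = -27.
Step 3. [-3*(x + 9) = -27] -3 out front; divide by -3, so div: x + 9 = 9.
Step 4. [x + 9 = 9] 9 comes off first (subtract 9) ⇒ sub: x = 0.

Answer: x ∈ {0}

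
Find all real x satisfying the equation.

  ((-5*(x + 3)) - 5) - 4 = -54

Step 1. [((-5*(x + 3)) - 5) - 4 = -54] add 4: x sits inside (… - 4). So sub: (-5*(x + 3)) - 5 = -50.
Step 2. [(-5*(x + 3)) - 5 = -50] -5 | LHS and -5 | -50: pull -5 out, so factor: (x + 3) + 1 = 10.
Step 3. [(x + 3) + 1 = 10] peel the +1: subtract 1 from each side. So sub: x + 3 = 9.
Step 4. [x + 3 = 9] subtract 3: x sits inside (… + 3) ⇒ sub: x = 6.

Answer: x ∈ {6}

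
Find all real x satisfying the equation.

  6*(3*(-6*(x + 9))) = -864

Step 1. [6*(3*(-6*(x + 9))) = -864] 6 out front; divide by 6, so div: 3*(-6*(x + 9)) = -144.
Step 2. [3*(-6*(x + 9)) = -144] divide by the outer 3, so div: -6*(x + 9) = -48.
Step 3. [-6*(x + 9) = -48] -6·(inner) — divide through by -6 ⇒ div: x + 9 = 8.
Step 4. [x + 9 = 8] the outer +9 inverts by subtracting 9, so sub: x = -1.

Answer: x ∈ {-1}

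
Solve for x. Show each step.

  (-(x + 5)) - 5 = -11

Step 1. [(-(x + 5)) - 5 = -11] 5 comes off first (add 5). So sub: -(x + 5) = -6.
Step 2. [-(x + 5) = -6] LHS negated; negate both sides, so neg: x + 5 = 6.
Step 3. [x + 5 = 6] the outer +5 inverts by subtracting 5, so sub: x = 1.

Answer: x ∈ {1}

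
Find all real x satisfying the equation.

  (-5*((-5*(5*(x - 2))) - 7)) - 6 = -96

Step 1. [(-5*((-5*(5*(x - 2))) - 7)) - 6 = -96] the outer -6 inverts by adding 6 ⇒ sub: -5*((-5*(5*(x - 2))) - 7) = -90.
Step 2. [-5*((-5*(5*(x - 2))) - 7) = -90] leading coefficient -5: divide by -5 ⇒ div: (-5*(5*(x - 2))) - 7 = 18.
Step 3. [(-5*(5*(x - 2))) - 7 = 18] -7 is outermost — add 7 both sides. So sub: -5*(5*(x - 2)) = 25.
Step 4. [-5*(5*(x - 2)) = 25] leading coefficient -5: divide by -5 ⇒ div: 5*(x - 2) = -5.
Step 5. [5*(x - 2) = -5] divide by the outer 5. So div: x - 2 = -1.
Step 6. [x - 2 = -1] the outer -2 inverts by adding 2, so sub: x = 1.

Answer: x ∈ {1}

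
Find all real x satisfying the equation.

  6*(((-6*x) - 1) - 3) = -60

Step 1. [6*(((-6*x) - 1) - 3) = -60] LHS = 6·(…); ÷6 both sides. So div: ((-6*x) - 1) - 3 = -10.
Step 2. [((-6*x) - 1) - 3 = -10] peel the -3: add 3 from each side, so sub: (-6*x) - 1 = -7.
Step 3. [(-6*x) - 1 = -7] -1 is outermost — add 1 both sides. So sub: -6*x = -6.
Step 4. [-6*x = -6] leading coefficient -6: divide by -6 ⇒ div: x = 1.

Answer: x ∈ {1}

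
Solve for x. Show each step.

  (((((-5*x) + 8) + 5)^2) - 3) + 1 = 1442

Step 1. [(((((-5*x) + 8) + 5)^2) - 3) + 1 = 1442] +1 is outermost — subtract 1 both sides. So sub: ((((-5*x) + 8) + 5)^2) - 3 = 1441.
Step 2. [((((-5*x) + 8) + 5)^2) - 3 = 1441] -3 is outermost — add 3 both sides ⇒ sub: (((-5*x) + 8) + 5)^2 = 1444.
Step 3. [(((-5*x) + 8) + 5)^2 = 1444] LHS squared, RHS 1444 ≥ 0: apply √ (±) ⇒ sqrt: ((-5*x) + 8) + 5 = 38 or -38.
Step 4. [((-5*x) + 8) + 5 = 38 or -38] +5 is outermost — subtract 5 both sides, so sub: (-5*x) + 8 = 33 or -43.
Step 5. [(-5*x) + 8 = 33 or -43] peel the +8: subtract 8 from each side. So sub: -5*x = 25 or -51.
Step 6. [-5*x = 25 or -51] -5·(inner) — divide through by -5, so div: x = -5 or 51/5.

Answer: x ∈ {-5, 51/5}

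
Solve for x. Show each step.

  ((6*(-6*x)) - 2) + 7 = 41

Step 1. [((6*(-6*x)) - 2) + 7 = 41] peel the +7: subtract 7 from each side. So sub: (6*(-6*x)) - 2 = 34.
Step 2. [(6*(-6*x)) - 2 = 34] the outer -2 inverts by adding 2, so sub: 6*(-6*x) = 36.
Step 3. [6*(-6*x) = 36] divide by the outer 6. So div: -6*x = 6.
Step 4. [-6*x = 6] leading coefficient -6: divide by -6. So div: x = -1.

Answer: x ∈ {-1}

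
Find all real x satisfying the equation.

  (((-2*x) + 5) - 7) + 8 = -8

Step 1. [(((-2*x) + 5) - 7) + 8 = -8] 8 comes off first (subtract 8), so sub: ((-2*x) + 5) - 7 = -16.
Step 2. [((-2*x) + 5) - 7 = -16] the outer -7 inverts by adding 7, so sub: (-2*x) + 5 = -9.
Step 3. [(-2*x) + 5 = -9] +5 is outermost — subtract 5 both sides, so sub: -2*x = -14.
Step 4. [-2*x = -14] leading coefficient -2: divide by -2 ⇒ div: x = 7.

Answer: x ∈ {7}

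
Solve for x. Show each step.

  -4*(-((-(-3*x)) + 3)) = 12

Step 1. [-4*(-((-(-3*x)) + 3)) = 12] divide by the outer -4. So div: -((-(-3*x)) + 3) = -3.
Step 2. [-((-(-3*x)) + 3) = -3] LHS negated; negate both sides, so neg: (-(-3*x)) + 3 = 3.
Step 3. [(-(-3*x)) + 3 = 3] peel the +3: subtract 3 from each side, so sub: -(-3*x) = 0.
Step 4. [-(-3*x) = 0] flip signs both sides. So neg: -3*x = 0.
Step 5. [-3*x = 0] divide by the outer -3. So div: x = 0.

Answer: x ∈ {0}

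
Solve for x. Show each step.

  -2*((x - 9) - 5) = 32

Step 1. [-2*((x - 9) - 5) = 32] leading coefficient -2: divide by -2, so div: (x - 9) - 5 = -16.
Step 2. [(x - 9) - 5 = -16] peel the -5: add 5 from each side ⇒ sub: x - 9 = -11.
Step 3. [x - 9 = -11] add 9: x sits inside (… - 9) ⇒ sub: x = -2.

Answer: x ∈ {-2}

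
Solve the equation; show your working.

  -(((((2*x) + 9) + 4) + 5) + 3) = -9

Step 1. [-(((((2*x) + 9) + 4) + 5) + 3) = -9] flip signs both sides ⇒ neg: ((((2*x) + 9) + 4) + 5) + 3 = 9.
Step 2. [((((2*x) + 9) + 4) + 5) + 3 = 9] 3 comes off first (subtract 3), so sub: (((2*x) + 9) + 4) + 5 = 6.
Step 3. [(((2*x) + 9) + 4) + 5 = 6] +5 is outermost — subtract 5 both sides. So sub: ((2*x) + 9) + 4 = 1.
Step 4. [((2*x) + 9) + 4 = 1] peel the +4: subtract 4 from each side ⇒ sub: (2*x) + 9 = -3.
Step 5. [(2*x) + 9 = -3] the outer +9 inverts by subtracting 9, so sub: 2*x = -12.
Step 6. [2*x = -12] leading coefficient 2: divide by 2. So div: x = -6.

Answer: x ∈ {-6}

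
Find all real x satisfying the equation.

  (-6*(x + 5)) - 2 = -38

Step 1. [(-6*(x + 5)) - 2 = -38] add 2: x sits inside (… - 2) ⇒ sub: -6*(x + 5) = -36.
Step 2. [-6*(x + 5) = -36] -6 out front; divide by -6. So div: x + 5 = 6.
Step 3. [x + 5 = 6] the outer +5 inverts by subtracting 5. So sub: x = 1.

Answer: x ∈ {1}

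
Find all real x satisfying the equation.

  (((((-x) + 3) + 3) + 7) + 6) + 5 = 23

Step 1. [(((((-x) + 3) + 3) + 7) + 6) + 5 = 23] the outer +5 inverts by subtracting 5 ⇒ sub: ((((-x) + 3) + 3) + 7) + 6 = 18.
Step 2. [((((-x) + 3) + 3) + 7) + 6 = 18] subtract 6: x sits inside (… + 6) ⇒ sub: (((-x) + 3) + 3) + 7 = 12.
Step 3. [(((-x) + 3) + 3) + 7 = 12] subtract 7: x sits inside (… + 7) ⇒ sub: ((-x) + 3) + 3 = 5.
Step 4. [((-x) + 3) + 3 = 5] peel the +3: subtract 3 from each side. So sub: (-x) + 3 = 2.
Step 5. [(-x) + 3 = 2] subtract 3: x sits inside (… + 3). So sub: -x = -1.
Step 6. [-x = -1] flip signs both sides, so neg: x = 1.

Answer: x ∈ {1}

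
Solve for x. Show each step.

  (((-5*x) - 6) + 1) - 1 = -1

Step 1. [(((-5*x) - 6) + 1) - 1 = -1] the outer -1 inverts by adding 1, so sub: ((-5*x) - 6) + 1 = 0.
Step 2. [((-5*x) - 6) + 1 = 0] peel the +1: subtract 1 from each side. So sub: (-5*x) - 6 = -1.
Step 3. [(-5*x) - 6 = -1] 6 comes off first (add 6), so sub: -5*x = 5.
Step 4. [-5*x = 5] -5·(inner) — divide through by -5. So div: x = -1.

Answer: x ∈ {-1}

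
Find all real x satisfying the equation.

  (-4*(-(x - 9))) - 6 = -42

Step 1. [(-4*(-(x - 9))) - 6 = -42] peel the -6: add 6 from each side. So sub: -4*(-(x - 9)) = -36.
Step 2. [-4*(-(x - 9)) = -36] leading coefficient -4: divide by -4. So div: -(x - 9) = 9.
Step 3. [-(x - 9) = 9] flip signs both sides, so neg: x - 9 = -9.
Step 4. [x - 9 = -9] the outer -9 inverts by adding 9. So sub: x = 0.

Answer: x ∈ {0}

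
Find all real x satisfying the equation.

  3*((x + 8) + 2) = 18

Step 1. [3*((x + 8) + 2) = 18] 3 out front; divide by 3, so div: (x + 8) + 2 = 6.
Step 2. [(x + 8) + 2 = 6] the outer +2 inverts by subtracting 2 ⇒ sub: x + 8 = 4.
Step 3. [x + 8 = 4] subtract 8: x sits inside (… + 8) ⇒ sub: x = -4.

Answer: x ∈ {-4}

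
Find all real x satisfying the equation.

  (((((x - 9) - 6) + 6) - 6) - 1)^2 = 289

Step 1. [(((((x - 9) - 6) + 6) - 6) - 1)^2 = 289] √ both sides: 289 ≥ 0 gives two branches, so sqrt: ((((x - 9) - 6) + 6) - 6) - 1 = 17 or -17.
Step 2. [((((x - 9) - 6) + 6) - 6) - 1 = 17 or -17] the outer -1 inverts by adding 1 ⇒ sub: (((x - 9) - 6) + 6) - 6 = 18 or -16.
Step 3. [(((x - 9) - 6) + 6) - 6 = 18 or -16] add 6: x sits inside (… - 6). So sub: ((x - 9) - 6) + 6 = 24 or -10.
Step 4. [((x - 9) - 6) + 6 = 24 or -10] peel the +6: subtract 6 from each side, so sub: (x - 9) - 6 = 18 or -16.
Step 5. [(x - 9) - 6 = 18 or -16] the outer -6 inverts by adding 6. So sub: x - 9 = 24 or -10.
Step 6. [x - 9 = 24 or -10] 9 comes off first (add 9) ⇒ sub: x = 33 or -1.

Answer: x ∈ {-1, 33}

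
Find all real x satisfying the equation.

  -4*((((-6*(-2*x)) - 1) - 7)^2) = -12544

Step 1. [-4*((((-6*(-2*x)) - 1) - 7)^2) = -12544] leading coefficient -4: divide by -4 ⇒ div: (((-6*(-2*x)) - 1) - 7)^2 = 3136.
Step 2. [(((-6*(-2*x)) - 1) - 7)^2 = 3136] √ both sides: 3136 ≥ 0 gives two branches ⇒ sqrt: ((-6*(-2*x)) - 1) - 7 = 56 or -56.
Step 3. [((-6*(-2*x)) - 1) - 7 = 56 or -56] 7 comes off first (add 7) ⇒ sub: (-6*(-2*x)) - 1 = 63 or -49.
Step 4. [(-6*(-2*x)) - 1 = 63 or -49] -1 is outermost — add 1 both sides. So sub: -6*(-2*x) = 64 or -48.
Step 5. [-6*(-2*x) = 64 or -48] divide by the outer -6, so div: -2*x = -32/3 or 8.
Step 6. [-2*x = -32/3 or 8] leading coefficient -2: divide by -2, so div: x = 16/3 or -4.

Answer: x ∈ {-4, 16/3}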